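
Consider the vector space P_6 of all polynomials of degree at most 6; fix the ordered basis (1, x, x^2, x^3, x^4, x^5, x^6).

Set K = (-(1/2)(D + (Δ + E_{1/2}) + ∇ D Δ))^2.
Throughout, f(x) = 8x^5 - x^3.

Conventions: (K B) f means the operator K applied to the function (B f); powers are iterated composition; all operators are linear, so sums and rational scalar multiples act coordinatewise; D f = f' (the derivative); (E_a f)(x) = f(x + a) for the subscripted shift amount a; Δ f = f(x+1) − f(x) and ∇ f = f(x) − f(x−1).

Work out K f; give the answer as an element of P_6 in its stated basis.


D f = 40x^4 - 3x^2
Δ f = 40x^4 + 80x^3 + 77x^2 + 37x + 7
E_{1/2} f = 8x^5 + 20x^4 + 19x^3 + (17/2)x^2 + (7/4)x + 1/8
(Δ + E_{1/2}) f = 8x^5 + 60x^4 + 99x^3 + (171/2)x^2 + (155/4)x + 57/8
Δ f = 40x^4 + 80x^3 + 77x^2 + 37x + 7
D Δ f = 160x^3 + 240x^2 + 154x + 37
∇ D Δ f = 480x^2 + 74
(D + (Δ + E_{1/2}) + ∇ D Δ) f = 8x^5 + 100x^4 + 99x^3 + (1125/2)x^2 + (155/4)x + 649/8
(-(1/2)(D + (Δ + E_{1/2}) + ∇ D Δ)) f = -4x^5 - 50x^4 - (99/2)x^3 - (1125/4)x^2 - (155/8)x - 649/16
D (-(1/2)(D + (Δ + E_{1/2}) + ∇ D Δ)) f = -20x^4 - 200x^3 - (297/2)x^2 - (1125/2)x - 155/8
Δ (-(1/2)(D + (Δ + E_{1/2}) + ∇ D Δ)) f = -20x^4 - 240x^3 - (977/2)x^2 - 931x - 3233/8
E_{1/2} (-(1/2)(D + (Δ + E_{1/2}) + ∇ D Δ)) f = -4x^5 - 60x^4 - (319/2)x^3 - (871/2)x^2 - 364x - 130
(Δ + E_{1/2}) (-(1/2)(D + (Δ + E_{1/2}) + ∇ D Δ)) f = -4x^5 - 80x^4 - (799/2)x^3 - 924x^2 - 1295x - 4273/8
Δ (-(1/2)(D + (Δ + E_{1/2}) + ∇ D Δ)) f = -20x^4 - 240x^3 - (977/2)x^2 - 931x - 3233/8
D Δ (-(1/2)(D + (Δ + E_{1/2}) + ∇ D Δ)) f = -80x^3 - 720x^2 - 977x - 931
∇ D Δ (-(1/2)(D + (Δ + E_{1/2}) + ∇ D Δ)) f = -240x^2 - 1200x - 337
(D + (Δ + E_{1/2}) + ∇ D Δ) (-(1/2)(D + (Δ + E_{1/2}) + ∇ D Δ)) f = -4x^5 - 100x^4 - (1199/2)x^3 - (2625/2)x^2 - (6115/2)x - 1781/2
(-(1/2)(D + (Δ + E_{1/2}) + ∇ D Δ)) (-(1/2)(D + (Δ + E_{1/2}) + ∇ D Δ)) f = 2x^5 + 50x^4 + (1199/4)x^3 + (2625/4)x^2 + (6115/4)x + 1781/4

the image equals g(x) = 2x^5 + 50x^4 + (1199/4)x^3 + (2625/4)x^2 + (6115/4)x + 1781/4


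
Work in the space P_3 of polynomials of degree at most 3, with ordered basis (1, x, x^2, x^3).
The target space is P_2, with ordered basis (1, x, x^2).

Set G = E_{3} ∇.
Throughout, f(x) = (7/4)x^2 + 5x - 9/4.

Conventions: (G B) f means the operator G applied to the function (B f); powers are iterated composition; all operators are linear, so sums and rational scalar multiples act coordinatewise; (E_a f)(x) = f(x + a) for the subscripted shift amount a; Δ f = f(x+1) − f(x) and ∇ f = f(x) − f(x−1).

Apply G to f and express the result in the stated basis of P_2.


the result is g(x) = (7/2)x + 55/4

∇ f = (7/2)x + 13/4
E_{3} ∇ f = (7/2)x + 55/4


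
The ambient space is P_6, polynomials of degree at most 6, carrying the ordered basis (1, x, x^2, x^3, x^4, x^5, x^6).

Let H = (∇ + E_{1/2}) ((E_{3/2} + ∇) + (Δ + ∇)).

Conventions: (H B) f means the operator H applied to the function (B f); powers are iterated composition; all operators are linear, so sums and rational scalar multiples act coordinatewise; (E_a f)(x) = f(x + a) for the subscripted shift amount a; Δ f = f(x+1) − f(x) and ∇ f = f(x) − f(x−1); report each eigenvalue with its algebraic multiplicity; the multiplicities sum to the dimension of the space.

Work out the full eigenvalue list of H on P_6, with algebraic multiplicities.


λ = 1 (multiplicity 7)

image of 1: 1
image of x: x + 6
image of x^2: x^2 + 12x + 14
image of x^3: x^3 + 18x^2 + 42x + 3
image of x^4: x^4 + 24x^3 + 84x^2 + 12x + 56
image of x^5: x^5 + 30x^4 + 140x^3 + 30x^2 + 280x - 51/4
image of x^6: x^6 + 36x^5 + 210x^4 + 60x^3 + 840x^2 - (153/2)x + 851/4
the matrix is upper triangular; its diagonal is (1, 1, 1, 1, 1, 1, 1)
for a triangular matrix the eigenvalues are the diagonal entries, with algebraic multiplicity their repetition count


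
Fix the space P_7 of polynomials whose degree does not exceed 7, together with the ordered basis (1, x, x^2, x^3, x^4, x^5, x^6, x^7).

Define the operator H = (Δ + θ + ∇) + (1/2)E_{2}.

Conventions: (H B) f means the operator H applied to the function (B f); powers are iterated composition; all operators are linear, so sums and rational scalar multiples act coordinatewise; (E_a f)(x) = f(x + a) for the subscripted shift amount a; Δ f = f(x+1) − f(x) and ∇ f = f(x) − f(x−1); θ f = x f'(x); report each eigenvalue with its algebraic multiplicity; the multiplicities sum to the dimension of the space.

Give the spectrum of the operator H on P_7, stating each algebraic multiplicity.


image of 1: 1/2
image of x: (3/2)x + 3
image of x^2: (5/2)x^2 + 6x + 2
image of x^3: (7/2)x^3 + 9x^2 + 6x + 6
image of x^4: (9/2)x^4 + 12x^3 + 12x^2 + 24x + 8
image of x^5: (11/2)x^5 + 15x^4 + 20x^3 + 60x^2 + 40x + 18
image of x^6: (13/2)x^6 + 18x^5 + 30x^4 + 120x^3 + 120x^2 + 108x + 32
image of x^7: (15/2)x^7 + 21x^6 + 42x^5 + 210x^4 + 280x^3 + 378x^2 + 224x + 66
the matrix is upper triangular; its diagonal is (1/2, 3/2, 5/2, 7/2, 9/2, 11/2, 13/2, 15/2)
for a triangular matrix the eigenvalues are the diagonal entries, with algebraic multiplicity their repetition count

λ = 1/2 (multiplicity 1), λ = 3/2 (multiplicity 1), λ = 5/2 (multiplicity 1), λ = 7/2 (multiplicity 1), λ = 9/2 (multiplicity 1), λ = 11/2 (multiplicity 1), λ = 13/2 (multiplicity 1), λ = 15/2 (multiplicity 1)


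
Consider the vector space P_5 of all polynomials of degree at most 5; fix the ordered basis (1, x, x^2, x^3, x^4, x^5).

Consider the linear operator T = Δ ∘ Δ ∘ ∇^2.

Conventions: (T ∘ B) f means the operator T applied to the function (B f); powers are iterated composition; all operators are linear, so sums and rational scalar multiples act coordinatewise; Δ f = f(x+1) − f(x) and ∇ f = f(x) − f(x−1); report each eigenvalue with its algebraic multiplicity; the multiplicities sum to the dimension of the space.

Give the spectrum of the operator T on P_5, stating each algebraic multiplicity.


λ = 0 (multiplicity 6)

image of 1: 0
image of x: 0
image of x^2: 0
image of x^3: 0
image of x^4: 24
image of x^5: 120x
the matrix is upper triangular; its diagonal is (0, 0, 0, 0, 0, 0)
for a triangular matrix the eigenvalues are the diagonal entries, with algebraic multiplicity their repetition count


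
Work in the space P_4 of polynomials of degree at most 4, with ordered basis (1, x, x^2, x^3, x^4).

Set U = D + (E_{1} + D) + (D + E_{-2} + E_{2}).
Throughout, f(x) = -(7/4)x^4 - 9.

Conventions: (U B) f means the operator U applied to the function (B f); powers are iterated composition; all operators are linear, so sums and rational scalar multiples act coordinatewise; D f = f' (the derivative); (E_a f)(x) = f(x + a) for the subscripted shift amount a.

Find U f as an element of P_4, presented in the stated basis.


g(x) = -(21/4)x^4 - 28x^3 - (189/2)x^2 - 7x - 339/4

D f = -7x^3
E_{1} f = -(7/4)x^4 - 7x^3 - (21/2)x^2 - 7x - 43/4
D f = -7x^3
(E_{1} + D) f = -(7/4)x^4 - 14x^3 - (21/2)x^2 - 7x - 43/4
D f = -7x^3
E_{-2} f = -(7/4)x^4 + 14x^3 - 42x^2 + 56x - 37
E_{2} f = -(7/4)x^4 - 14x^3 - 42x^2 - 56x - 37
(D + E_{-2} + E_{2}) f = -(7/2)x^4 - 7x^3 - 84x^2 - 74
(D + (E_{1} + D) + (D + E_{-2} + E_{2})) f = -(21/4)x^4 - 28x^3 - (189/2)x^2 - 7x - 339/4


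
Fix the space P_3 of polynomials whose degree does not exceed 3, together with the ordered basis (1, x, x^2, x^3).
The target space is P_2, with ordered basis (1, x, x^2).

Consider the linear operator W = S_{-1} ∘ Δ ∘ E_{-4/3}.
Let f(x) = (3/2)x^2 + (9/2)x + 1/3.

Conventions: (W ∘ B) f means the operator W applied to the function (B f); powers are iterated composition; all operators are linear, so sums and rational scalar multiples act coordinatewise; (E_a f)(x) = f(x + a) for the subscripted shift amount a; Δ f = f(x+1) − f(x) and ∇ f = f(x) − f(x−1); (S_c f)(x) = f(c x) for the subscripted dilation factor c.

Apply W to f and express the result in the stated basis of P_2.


E_{-4/3} f = (3/2)x^2 + (1/2)x - 3
Δ E_{-4/3} f = 3x + 2
S_{-1} Δ E_{-4/3} f = -3x + 2

the result is g(x) = -3x + 2


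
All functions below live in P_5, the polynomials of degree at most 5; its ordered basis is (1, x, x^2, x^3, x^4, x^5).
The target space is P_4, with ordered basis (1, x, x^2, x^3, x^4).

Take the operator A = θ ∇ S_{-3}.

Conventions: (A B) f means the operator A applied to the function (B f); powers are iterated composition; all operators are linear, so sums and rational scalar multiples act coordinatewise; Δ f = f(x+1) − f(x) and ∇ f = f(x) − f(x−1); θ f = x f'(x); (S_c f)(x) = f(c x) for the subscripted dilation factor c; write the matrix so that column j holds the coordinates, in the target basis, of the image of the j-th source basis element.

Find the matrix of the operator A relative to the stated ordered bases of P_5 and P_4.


image of 1: 0
image of x: 0
image of x^2: 18x
image of x^3: -162x^2 + 81x
image of x^4: 972x^3 - 972x^2 + 324x
image of x^5: -4860x^4 + 7290x^3 - 4860x^2 + 1215x
each image's coordinates form column j of the matrix

the matrix is [[0, 0, 0, 0, 0, 0]; [0, 0, 18, 81, 324, 1215]; [0, 0, 0, -162, -972, -4860]; [0, 0, 0, 0, 972, 7290]; [0, 0, 0, 0, 0, -4860]] (rows listed top to bottom)


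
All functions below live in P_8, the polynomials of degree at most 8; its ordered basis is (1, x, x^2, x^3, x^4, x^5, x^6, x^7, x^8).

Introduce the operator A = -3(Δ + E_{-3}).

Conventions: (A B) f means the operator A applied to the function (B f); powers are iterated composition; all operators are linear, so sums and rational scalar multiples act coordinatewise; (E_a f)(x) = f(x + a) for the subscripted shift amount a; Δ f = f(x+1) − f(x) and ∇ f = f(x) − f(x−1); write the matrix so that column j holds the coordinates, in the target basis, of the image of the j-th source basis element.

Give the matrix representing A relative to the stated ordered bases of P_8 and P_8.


the matrix is [[-3, 6, -30, 78, -246, 726, -2190, 6558, -19686]; [0, -3, 12, -90, 312, -1230, 4356, -15330, 52464]; [0, 0, -3, 18, -180, 780, -3690, 15246, -61320]; [0, 0, 0, -3, 24, -300, 1560, -8610, 40656]; [0, 0, 0, 0, -3, 30, -450, 2730, -17220]; [0, 0, 0, 0, 0, -3, 36, -630, 4368]; [0, 0, 0, 0, 0, 0, -3, 42, -840]; [0, 0, 0, 0, 0, 0, 0, -3, 48]; [0, 0, 0, 0, 0, 0, 0, 0, -3]] (rows listed top to bottom)

image of 1: -3
image of x: -3x + 6
image of x^2: -3x^2 + 12x - 30
image of x^3: -3x^3 + 18x^2 - 90x + 78
image of x^4: -3x^4 + 24x^3 - 180x^2 + 312x - 246
image of x^5: -3x^5 + 30x^4 - 300x^3 + 780x^2 - 1230x + 726
image of x^6: -3x^6 + 36x^5 - 450x^4 + 1560x^3 - 3690x^2 + 4356x - 2190
image of x^7: -3x^7 + 42x^6 - 630x^5 + 2730x^4 - 8610x^3 + 15246x^2 - 15330x + 6558
image of x^8: -3x^8 + 48x^7 - 840x^6 + 4368x^5 - 17220x^4 + 40656x^3 - 61320x^2 + 52464x - 19686
each image's coordinates form column j of the matrix


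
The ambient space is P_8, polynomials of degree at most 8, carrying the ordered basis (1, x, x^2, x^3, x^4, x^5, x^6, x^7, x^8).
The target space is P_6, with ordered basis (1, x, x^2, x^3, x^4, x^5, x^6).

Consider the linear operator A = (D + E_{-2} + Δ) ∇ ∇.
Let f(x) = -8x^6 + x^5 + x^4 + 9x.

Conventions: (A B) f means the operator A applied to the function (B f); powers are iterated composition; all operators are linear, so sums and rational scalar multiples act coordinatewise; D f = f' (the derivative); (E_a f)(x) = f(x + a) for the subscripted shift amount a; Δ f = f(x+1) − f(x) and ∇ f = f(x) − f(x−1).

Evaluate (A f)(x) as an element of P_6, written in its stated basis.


∇ f = -48x^5 + 125x^4 - 166x^3 + 124x^2 - 49x + 17
∇ ∇ f = -240x^4 + 980x^3 - 1728x^2 + 1486x - 512
D ∇ ∇ f = -960x^3 + 2940x^2 - 3456x + 1486
E_{-2} ∇ ∇ f = -240x^4 + 2900x^3 - 13368x^2 + 27838x - 22076
Δ ∇ ∇ f = -960x^3 + 1500x^2 - 1476x + 498
(D + E_{-2} + Δ) ∇ ∇ f = -240x^4 + 980x^3 - 8928x^2 + 22906x - 20092

the image equals g(x) = -240x^4 + 980x^3 - 8928x^2 + 22906x - 20092


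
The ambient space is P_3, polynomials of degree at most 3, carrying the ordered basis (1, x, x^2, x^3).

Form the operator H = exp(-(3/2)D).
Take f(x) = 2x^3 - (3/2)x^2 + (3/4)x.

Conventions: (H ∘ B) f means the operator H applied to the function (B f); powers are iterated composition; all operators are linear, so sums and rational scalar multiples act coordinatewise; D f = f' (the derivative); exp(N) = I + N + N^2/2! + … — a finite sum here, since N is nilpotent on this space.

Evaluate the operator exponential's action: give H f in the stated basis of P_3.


order-1 term: -9x^2 + (9/2)x - 9/8
order-2 term: (27/2)x - 27/8
order-3 term: -27/4
the series for exp(-(3/2)D) f terminates at order 3
exp(-(3/2)D) f = 2x^3 - (21/2)x^2 + (75/4)x - 45/4

the result is g(x) = 2x^3 - (21/2)x^2 + (75/4)x - 45/4


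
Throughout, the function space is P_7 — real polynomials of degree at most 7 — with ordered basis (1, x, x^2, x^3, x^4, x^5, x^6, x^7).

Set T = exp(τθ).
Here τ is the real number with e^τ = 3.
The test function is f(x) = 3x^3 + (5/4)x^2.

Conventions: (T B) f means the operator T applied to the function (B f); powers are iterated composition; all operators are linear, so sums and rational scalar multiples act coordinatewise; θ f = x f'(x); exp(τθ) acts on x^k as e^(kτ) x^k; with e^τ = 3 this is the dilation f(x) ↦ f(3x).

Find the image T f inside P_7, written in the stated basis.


g(x) = 81x^3 + (45/4)x^2

exp(τθ) x^k = e^(kτ) x^k; with e^τ = 3 this sends x^k to 3^k x^k
x^2 ↦ 9 x^2
x^3 ↦ 27 x^3
applying this coordinatewise to f: exp(τθ) f = 81x^3 + (45/4)x^2


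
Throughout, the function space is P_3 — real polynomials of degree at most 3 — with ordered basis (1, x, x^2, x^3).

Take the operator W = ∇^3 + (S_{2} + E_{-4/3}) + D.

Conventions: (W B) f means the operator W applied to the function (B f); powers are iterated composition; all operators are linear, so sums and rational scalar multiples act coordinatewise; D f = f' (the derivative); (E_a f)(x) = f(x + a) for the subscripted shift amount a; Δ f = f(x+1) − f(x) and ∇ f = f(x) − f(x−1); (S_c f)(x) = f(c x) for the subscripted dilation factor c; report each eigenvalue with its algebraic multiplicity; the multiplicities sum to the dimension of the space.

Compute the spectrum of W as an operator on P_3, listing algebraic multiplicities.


λ = 2 (multiplicity 1), λ = 3 (multiplicity 1), λ = 5 (multiplicity 1), λ = 9 (multiplicity 1)

image of 1: 2
image of x: 3x - 1/3
image of x^2: 5x^2 - (2/3)x + 16/9
image of x^3: 9x^3 - x^2 + (16/3)x + 98/27
the matrix is upper triangular; its diagonal is (2, 3, 5, 9)
for a triangular matrix the eigenvalues are the diagonal entries, with algebraic multiplicity their repetition count


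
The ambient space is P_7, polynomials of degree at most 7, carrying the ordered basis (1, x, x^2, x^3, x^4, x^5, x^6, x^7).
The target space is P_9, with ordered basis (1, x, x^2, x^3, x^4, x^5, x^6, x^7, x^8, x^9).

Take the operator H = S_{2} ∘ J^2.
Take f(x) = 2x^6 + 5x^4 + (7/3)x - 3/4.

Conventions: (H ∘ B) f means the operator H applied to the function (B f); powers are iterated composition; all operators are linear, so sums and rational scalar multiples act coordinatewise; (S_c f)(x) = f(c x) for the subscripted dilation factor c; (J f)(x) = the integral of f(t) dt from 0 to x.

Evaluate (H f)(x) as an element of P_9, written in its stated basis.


g(x) = (64/7)x^8 + (32/3)x^6 + (28/9)x^3 - (3/2)x^2

J f = (2/7)x^7 + x^5 + (7/6)x^2 - (3/4)x
J J f = (1/28)x^8 + (1/6)x^6 + (7/18)x^3 - (3/8)x^2
S_{2} J^2 f = (64/7)x^8 + (32/3)x^6 + (28/9)x^3 - (3/2)x^2


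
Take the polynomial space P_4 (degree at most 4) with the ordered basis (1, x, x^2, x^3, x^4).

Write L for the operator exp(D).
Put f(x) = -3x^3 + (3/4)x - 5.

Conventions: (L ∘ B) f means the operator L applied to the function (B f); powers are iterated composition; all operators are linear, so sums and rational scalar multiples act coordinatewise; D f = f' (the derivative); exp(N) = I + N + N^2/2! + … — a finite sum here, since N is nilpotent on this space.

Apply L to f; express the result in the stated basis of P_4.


order-1 term: -9x^2 + 3/4
order-2 term: -9x
order-3 term: -3
the series for exp(D) f terminates at order 3
exp(D) f = -3x^3 - 9x^2 - (33/4)x - 29/4

g(x) = -3x^3 - 9x^2 - (33/4)x - 29/4


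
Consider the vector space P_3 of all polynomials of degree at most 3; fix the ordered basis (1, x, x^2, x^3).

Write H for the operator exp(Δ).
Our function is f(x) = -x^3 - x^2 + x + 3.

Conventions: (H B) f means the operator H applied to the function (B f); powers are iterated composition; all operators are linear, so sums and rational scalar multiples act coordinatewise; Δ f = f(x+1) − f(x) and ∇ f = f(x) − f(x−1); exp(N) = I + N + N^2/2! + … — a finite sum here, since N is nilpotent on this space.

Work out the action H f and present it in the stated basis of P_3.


order-1 term: -3x^2 - 5x - 1
order-2 term: -3x - 4
order-3 term: -1
the series for exp(Δ) f terminates at order 3
exp(Δ) f = -x^3 - 4x^2 - 7x - 3

g(x) = -x^3 - 4x^2 - 7x - 3


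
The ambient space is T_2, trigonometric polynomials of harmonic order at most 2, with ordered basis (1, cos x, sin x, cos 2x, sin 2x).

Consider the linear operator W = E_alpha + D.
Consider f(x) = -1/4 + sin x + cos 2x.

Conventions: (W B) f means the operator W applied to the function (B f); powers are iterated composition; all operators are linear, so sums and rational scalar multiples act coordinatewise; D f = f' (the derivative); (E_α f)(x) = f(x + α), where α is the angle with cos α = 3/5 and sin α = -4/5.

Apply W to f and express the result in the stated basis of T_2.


E_alpha f = -1/4 - (4/5)cos x + (3/5)sin x - (7/25)cos 2x + (24/25)sin 2x
D f = cos x - 2sin 2x
(E_alpha + D) f = -1/4 + (1/5)cos x + (3/5)sin x - (7/25)cos 2x - (26/25)sin 2x

the result is g(x) = -1/4 + (1/5)cos x + (3/5)sin x - (7/25)cos 2x - (26/25)sin 2x


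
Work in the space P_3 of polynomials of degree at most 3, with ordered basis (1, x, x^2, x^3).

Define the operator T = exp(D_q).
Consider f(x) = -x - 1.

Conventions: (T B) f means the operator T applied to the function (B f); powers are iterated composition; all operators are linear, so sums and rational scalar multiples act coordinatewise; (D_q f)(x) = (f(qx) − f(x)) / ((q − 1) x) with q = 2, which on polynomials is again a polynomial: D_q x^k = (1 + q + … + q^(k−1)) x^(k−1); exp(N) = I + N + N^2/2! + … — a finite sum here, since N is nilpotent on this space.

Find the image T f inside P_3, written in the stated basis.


the result is g(x) = -x - 2

order-1 term: -1
the series for exp(D_q) f terminates at order 1
exp(D_q) f = -x - 2


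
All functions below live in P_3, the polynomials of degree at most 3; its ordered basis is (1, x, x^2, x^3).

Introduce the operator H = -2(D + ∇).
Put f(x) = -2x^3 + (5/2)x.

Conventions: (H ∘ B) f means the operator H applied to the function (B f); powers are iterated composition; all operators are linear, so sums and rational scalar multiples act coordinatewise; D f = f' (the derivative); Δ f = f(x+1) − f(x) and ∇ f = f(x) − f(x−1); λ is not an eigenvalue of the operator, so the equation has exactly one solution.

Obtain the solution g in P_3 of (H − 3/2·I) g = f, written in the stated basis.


the result is g(x) = (4/3)x^3 - (32/3)x^2 + (545/9)x - 4792/27

write g with unknown coordinates in the stated basis and equate coefficients in (H − 3/2·I) g = f
solving from the highest basis element down gives g = (4/3)x^3 - (32/3)x^2 + (545/9)x - 4792/27
check: H g = -16x^2 + (280/3)x - 2396/9
so H g − 3/2·g = -2x^3 + (5/2)x = f ✓


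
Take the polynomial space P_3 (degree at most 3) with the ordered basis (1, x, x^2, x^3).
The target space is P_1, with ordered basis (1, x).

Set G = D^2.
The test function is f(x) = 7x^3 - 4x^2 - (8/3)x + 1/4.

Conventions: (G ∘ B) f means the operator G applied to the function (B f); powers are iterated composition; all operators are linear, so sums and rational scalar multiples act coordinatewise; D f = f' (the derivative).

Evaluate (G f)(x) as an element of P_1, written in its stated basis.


the image equals g(x) = 42x - 8

D f = 21x^2 - 8x - 8/3
D D f = 42x - 8


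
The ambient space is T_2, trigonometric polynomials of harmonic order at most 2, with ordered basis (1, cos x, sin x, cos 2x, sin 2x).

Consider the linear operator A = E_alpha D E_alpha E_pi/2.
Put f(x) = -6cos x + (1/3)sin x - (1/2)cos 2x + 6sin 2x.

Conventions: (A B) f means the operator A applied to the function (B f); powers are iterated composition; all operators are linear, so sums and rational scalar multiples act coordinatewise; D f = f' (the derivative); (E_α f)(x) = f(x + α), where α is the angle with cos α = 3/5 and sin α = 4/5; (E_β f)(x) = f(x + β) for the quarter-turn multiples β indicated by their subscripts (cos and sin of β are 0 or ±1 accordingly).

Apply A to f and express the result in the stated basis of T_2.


the image equals g(x) = -2cos x - (17/3)sin x + (1332/125)cos 2x - (701/125)sin 2x

E_pi/2 f = (1/3)cos x + 6sin x + (1/2)cos 2x - 6sin 2x
E_alpha E_pi/2 f = 5cos x + (10/3)sin x - (59/10)cos 2x + (6/5)sin 2x
D E_alpha E_pi/2 f = (10/3)cos x - 5sin x + (12/5)cos 2x + (59/5)sin 2x
E_alpha (D E_alpha) E_pi/2 f = -2cos x - (17/3)sin x + (1332/125)cos 2x - (701/125)sin 2x


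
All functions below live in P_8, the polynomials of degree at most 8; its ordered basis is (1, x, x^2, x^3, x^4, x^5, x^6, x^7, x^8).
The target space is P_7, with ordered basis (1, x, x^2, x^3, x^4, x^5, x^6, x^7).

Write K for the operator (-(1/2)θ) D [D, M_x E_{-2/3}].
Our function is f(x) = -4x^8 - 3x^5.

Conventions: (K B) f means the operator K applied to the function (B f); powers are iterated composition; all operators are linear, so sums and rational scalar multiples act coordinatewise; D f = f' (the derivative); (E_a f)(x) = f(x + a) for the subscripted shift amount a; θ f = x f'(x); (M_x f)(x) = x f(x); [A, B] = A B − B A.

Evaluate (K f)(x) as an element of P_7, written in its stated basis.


E_{-2/3} f = -4x^8 + (64/3)x^7 - (448/9)x^6 + (1711/27)x^5 - (3670/81)x^4 + (3928/243)x^3 - (688/729)x^2 - (2384/2187)x + 1568/6561
M_x E_{-2/3} f = -4x^9 + (64/3)x^8 - (448/9)x^7 + (1711/27)x^6 - (3670/81)x^5 + (3928/243)x^4 - (688/729)x^3 - (2384/2187)x^2 + (1568/6561)x
D (M_x E_{-2/3}) f = -36x^8 + (512/3)x^7 - (3136/9)x^6 + (3422/9)x^5 - (18350/81)x^4 + (15712/243)x^3 - (688/243)x^2 - (4768/2187)x + 1568/6561
D f = -32x^7 - 15x^4
E_{-2/3} D f = -32x^7 + (448/3)x^6 - (896/3)x^5 + (8555/27)x^4 - (14680/81)x^3 + (3928/81)x^2 - (1376/729)x - 2384/2187
M_x E_{-2/3} D f = -32x^8 + (448/3)x^7 - (896/3)x^6 + (8555/27)x^5 - (14680/81)x^4 + (3928/81)x^3 - (1376/729)x^2 - (2384/2187)x
[D, M_x E_{-2/3}] f = -4x^8 + (64/3)x^7 - (448/9)x^6 + (1711/27)x^5 - (3670/81)x^4 + (3928/243)x^3 - (688/729)x^2 - (2384/2187)x + 1568/6561
D [D, M_x E_{-2/3}] f = -32x^7 + (448/3)x^6 - (896/3)x^5 + (8555/27)x^4 - (14680/81)x^3 + (3928/81)x^2 - (1376/729)x - 2384/2187
θ D [D, M_x E_{-2/3}] f = -224x^7 + 896x^6 - (4480/3)x^5 + (34220/27)x^4 - (14680/27)x^3 + (7856/81)x^2 - (1376/729)x
(-(1/2)θ) D [D, M_x E_{-2/3}] f = 112x^7 - 448x^6 + (2240/3)x^5 - (17110/27)x^4 + (7340/27)x^3 - (3928/81)x^2 + (688/729)x

the image equals g(x) = 112x^7 - 448x^6 + (2240/3)x^5 - (17110/27)x^4 + (7340/27)x^3 - (3928/81)x^2 + (688/729)x


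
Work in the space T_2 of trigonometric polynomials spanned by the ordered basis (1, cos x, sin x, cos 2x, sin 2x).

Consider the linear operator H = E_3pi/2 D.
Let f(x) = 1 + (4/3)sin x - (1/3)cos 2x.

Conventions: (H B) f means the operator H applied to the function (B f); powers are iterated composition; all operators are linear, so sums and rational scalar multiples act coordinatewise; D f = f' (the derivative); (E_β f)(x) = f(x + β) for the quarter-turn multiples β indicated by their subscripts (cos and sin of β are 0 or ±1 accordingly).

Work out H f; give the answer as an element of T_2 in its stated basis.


D f = (4/3)cos x + (2/3)sin 2x
E_3pi/2 D f = (4/3)sin x - (2/3)sin 2x

g(x) = (4/3)sin x - (2/3)sin 2x


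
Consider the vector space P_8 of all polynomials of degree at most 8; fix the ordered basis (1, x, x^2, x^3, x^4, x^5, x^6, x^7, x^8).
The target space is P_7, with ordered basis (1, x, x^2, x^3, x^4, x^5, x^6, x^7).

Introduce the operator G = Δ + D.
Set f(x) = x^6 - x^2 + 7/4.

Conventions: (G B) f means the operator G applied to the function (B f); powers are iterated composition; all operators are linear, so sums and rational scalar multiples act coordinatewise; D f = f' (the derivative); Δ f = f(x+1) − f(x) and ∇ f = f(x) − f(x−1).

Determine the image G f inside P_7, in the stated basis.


Δ f = 6x^5 + 15x^4 + 20x^3 + 15x^2 + 4x
D f = 6x^5 - 2x
(Δ + D) f = 12x^5 + 15x^4 + 20x^3 + 15x^2 + 2x

the result is g(x) = 12x^5 + 15x^4 + 20x^3 + 15x^2 + 2x


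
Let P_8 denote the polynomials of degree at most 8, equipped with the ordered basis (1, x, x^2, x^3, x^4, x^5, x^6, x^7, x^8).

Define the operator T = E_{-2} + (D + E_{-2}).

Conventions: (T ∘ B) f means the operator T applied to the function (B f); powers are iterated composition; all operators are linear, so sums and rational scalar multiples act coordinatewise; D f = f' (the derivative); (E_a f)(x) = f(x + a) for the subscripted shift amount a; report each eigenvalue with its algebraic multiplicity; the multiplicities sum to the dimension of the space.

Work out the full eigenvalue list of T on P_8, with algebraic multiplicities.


image of 1: 2
image of x: 2x - 3
image of x^2: 2x^2 - 6x + 8
image of x^3: 2x^3 - 9x^2 + 24x - 16
image of x^4: 2x^4 - 12x^3 + 48x^2 - 64x + 32
image of x^5: 2x^5 - 15x^4 + 80x^3 - 160x^2 + 160x - 64
image of x^6: 2x^6 - 18x^5 + 120x^4 - 320x^3 + 480x^2 - 384x + 128
image of x^7: 2x^7 - 21x^6 + 168x^5 - 560x^4 + 1120x^3 - 1344x^2 + 896x - 256
image of x^8: 2x^8 - 24x^7 + 224x^6 - 896x^5 + 2240x^4 - 3584x^3 + 3584x^2 - 2048x + 512
the matrix is upper triangular; its diagonal is (2, 2, 2, 2, 2, 2, 2, 2, 2)
for a triangular matrix the eigenvalues are the diagonal entries, with algebraic multiplicity their repetition count

λ = 2 (multiplicity 9)


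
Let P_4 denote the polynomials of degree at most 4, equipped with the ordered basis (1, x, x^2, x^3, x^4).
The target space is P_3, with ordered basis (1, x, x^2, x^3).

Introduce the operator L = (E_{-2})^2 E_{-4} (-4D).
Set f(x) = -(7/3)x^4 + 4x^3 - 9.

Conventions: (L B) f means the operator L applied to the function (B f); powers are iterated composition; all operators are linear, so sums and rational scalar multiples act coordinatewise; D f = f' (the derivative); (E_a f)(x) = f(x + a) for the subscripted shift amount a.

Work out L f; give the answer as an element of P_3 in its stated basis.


g(x) = (112/3)x^3 - 944x^2 + 7936x - 66560/3

D f = -(28/3)x^3 + 12x^2
(-4D) f = (112/3)x^3 - 48x^2
E_{-4} (-4D) f = (112/3)x^3 - 496x^2 + 2176x - 9472/3
E_{-2} E_{-4} (-4D) f = (112/3)x^3 - 720x^2 + 4608x - 9792
E_{-2} E_{-2} E_{-4} (-4D) f = (112/3)x^3 - 944x^2 + 7936x - 66560/3


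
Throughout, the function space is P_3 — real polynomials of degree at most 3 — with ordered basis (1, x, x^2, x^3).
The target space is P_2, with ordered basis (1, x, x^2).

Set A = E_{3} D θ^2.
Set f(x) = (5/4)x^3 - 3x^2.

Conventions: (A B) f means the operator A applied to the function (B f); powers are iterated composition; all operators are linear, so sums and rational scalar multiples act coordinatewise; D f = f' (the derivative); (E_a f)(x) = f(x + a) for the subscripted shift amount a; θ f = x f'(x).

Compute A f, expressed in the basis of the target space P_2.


the image equals g(x) = (135/4)x^2 + (357/2)x + 927/4

θ f = (15/4)x^3 - 6x^2
θ θ f = (45/4)x^3 - 12x^2
D θ^2 f = (135/4)x^2 - 24x
E_{3} D θ^2 f = (135/4)x^2 + (357/2)x + 927/4


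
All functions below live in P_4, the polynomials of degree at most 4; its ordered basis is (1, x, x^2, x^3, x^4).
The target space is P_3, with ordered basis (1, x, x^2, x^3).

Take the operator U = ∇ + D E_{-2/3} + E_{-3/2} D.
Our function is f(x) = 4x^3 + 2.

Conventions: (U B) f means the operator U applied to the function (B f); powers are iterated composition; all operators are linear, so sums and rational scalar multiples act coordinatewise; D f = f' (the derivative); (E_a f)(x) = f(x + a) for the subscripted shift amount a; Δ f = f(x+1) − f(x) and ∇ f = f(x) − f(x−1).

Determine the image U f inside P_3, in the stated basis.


g(x) = 36x^2 - 64x + 109/3

∇ f = 12x^2 - 12x + 4
E_{-2/3} f = 4x^3 - 8x^2 + (16/3)x + 22/27
D E_{-2/3} f = 12x^2 - 16x + 16/3
D f = 12x^2
E_{-3/2} D f = 12x^2 - 36x + 27
(∇ + D E_{-2/3} + E_{-3/2} D) f = 36x^2 - 64x + 109/3


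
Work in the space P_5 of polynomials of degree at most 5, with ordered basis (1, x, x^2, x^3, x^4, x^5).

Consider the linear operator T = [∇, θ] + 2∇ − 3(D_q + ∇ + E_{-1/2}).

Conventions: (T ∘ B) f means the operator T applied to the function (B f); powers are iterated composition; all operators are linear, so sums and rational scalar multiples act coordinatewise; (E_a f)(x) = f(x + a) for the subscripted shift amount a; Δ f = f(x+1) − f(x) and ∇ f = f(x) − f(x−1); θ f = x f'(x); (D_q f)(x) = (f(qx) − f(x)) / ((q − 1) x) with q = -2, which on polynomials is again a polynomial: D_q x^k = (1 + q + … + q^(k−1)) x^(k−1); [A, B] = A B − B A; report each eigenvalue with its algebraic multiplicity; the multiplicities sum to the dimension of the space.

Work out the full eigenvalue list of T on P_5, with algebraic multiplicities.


λ = -3 (multiplicity 6)

image of 1: -3
image of x: -3x - 3/2
image of x^2: -3x^2 + 6x - 7/4
image of x^3: -3x^3 - (9/2)x^2 - (21/4)x + 19/8
image of x^4: -3x^4 + 21x^3 - (21/2)x^2 + (19/2)x - 51/16
image of x^5: -3x^5 - (51/2)x^4 - (35/2)x^3 + (95/4)x^2 - (255/16)x + 131/32
the matrix is upper triangular; its diagonal is (-3, -3, -3, -3, -3, -3)
for a triangular matrix the eigenvalues are the diagonal entries, with algebraic multiplicity their repetition count


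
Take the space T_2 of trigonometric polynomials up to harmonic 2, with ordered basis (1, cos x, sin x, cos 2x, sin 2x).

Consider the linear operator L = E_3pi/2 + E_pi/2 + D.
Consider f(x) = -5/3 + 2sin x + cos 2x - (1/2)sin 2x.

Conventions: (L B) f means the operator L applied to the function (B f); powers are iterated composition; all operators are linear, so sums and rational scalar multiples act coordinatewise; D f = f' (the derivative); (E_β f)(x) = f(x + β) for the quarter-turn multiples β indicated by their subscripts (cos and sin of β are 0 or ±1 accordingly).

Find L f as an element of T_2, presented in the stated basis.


E_3pi/2 f = -5/3 - 2cos x - cos 2x + (1/2)sin 2x
E_pi/2 f = -5/3 + 2cos x - cos 2x + (1/2)sin 2x
D f = 2cos x - cos 2x - 2sin 2x
(E_3pi/2 + E_pi/2 + D) f = -10/3 + 2cos x - 3cos 2x - sin 2x

the result is g(x) = -10/3 + 2cos x - 3cos 2x - sin 2x


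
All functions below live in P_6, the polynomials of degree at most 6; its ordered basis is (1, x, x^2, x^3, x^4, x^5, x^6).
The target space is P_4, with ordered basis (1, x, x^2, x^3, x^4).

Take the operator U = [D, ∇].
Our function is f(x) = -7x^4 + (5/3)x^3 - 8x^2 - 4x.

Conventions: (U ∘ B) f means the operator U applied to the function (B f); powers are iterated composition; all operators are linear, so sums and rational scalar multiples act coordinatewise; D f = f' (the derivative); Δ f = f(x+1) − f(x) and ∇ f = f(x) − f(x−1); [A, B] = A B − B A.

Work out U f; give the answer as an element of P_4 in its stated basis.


∇ f = -28x^3 + 47x^2 - 49x + 38/3
D ∇ f = -84x^2 + 94x - 49
D f = -28x^3 + 5x^2 - 16x - 4
∇ D f = -84x^2 + 94x - 49
[D, ∇] f = 0

the image equals g(x) = 0


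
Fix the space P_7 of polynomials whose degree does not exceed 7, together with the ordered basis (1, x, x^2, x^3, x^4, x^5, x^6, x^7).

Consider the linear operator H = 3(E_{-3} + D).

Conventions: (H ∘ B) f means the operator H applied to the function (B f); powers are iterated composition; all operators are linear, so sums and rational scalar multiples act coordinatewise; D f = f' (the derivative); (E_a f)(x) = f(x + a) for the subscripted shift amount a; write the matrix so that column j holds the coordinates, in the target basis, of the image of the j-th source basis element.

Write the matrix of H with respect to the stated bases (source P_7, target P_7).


image of 1: 3
image of x: 3x - 6
image of x^2: 3x^2 - 12x + 27
image of x^3: 3x^3 - 18x^2 + 81x - 81
image of x^4: 3x^4 - 24x^3 + 162x^2 - 324x + 243
image of x^5: 3x^5 - 30x^4 + 270x^3 - 810x^2 + 1215x - 729
image of x^6: 3x^6 - 36x^5 + 405x^4 - 1620x^3 + 3645x^2 - 4374x + 2187
image of x^7: 3x^7 - 42x^6 + 567x^5 - 2835x^4 + 8505x^3 - 15309x^2 + 15309x - 6561
each image's coordinates form column j of the matrix

the matrix is [[3, -6, 27, -81, 243, -729, 2187, -6561]; [0, 3, -12, 81, -324, 1215, -4374, 15309]; [0, 0, 3, -18, 162, -810, 3645, -15309]; [0, 0, 0, 3, -24, 270, -1620, 8505]; [0, 0, 0, 0, 3, -30, 405, -2835]; [0, 0, 0, 0, 0, 3, -36, 567]; [0, 0, 0, 0, 0, 0, 3, -42]; [0, 0, 0, 0, 0, 0, 0, 3]] (rows listed top to bottom)


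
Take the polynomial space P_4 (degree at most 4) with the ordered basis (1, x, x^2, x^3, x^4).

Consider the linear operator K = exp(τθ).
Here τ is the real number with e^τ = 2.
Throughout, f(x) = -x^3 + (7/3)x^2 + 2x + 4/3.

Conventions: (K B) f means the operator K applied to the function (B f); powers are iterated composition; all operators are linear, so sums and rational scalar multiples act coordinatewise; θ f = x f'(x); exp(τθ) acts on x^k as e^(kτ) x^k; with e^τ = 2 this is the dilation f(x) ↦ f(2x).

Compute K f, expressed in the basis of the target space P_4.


exp(τθ) x^k = e^(kτ) x^k; with e^τ = 2 this sends x^k to 2^k x^k
x ↦ 2 x
x^2 ↦ 4 x^2
x^3 ↦ 8 x^3
applying this coordinatewise to f: exp(τθ) f = -8x^3 + (28/3)x^2 + 4x + 4/3

g(x) = -8x^3 + (28/3)x^2 + 4x + 4/3


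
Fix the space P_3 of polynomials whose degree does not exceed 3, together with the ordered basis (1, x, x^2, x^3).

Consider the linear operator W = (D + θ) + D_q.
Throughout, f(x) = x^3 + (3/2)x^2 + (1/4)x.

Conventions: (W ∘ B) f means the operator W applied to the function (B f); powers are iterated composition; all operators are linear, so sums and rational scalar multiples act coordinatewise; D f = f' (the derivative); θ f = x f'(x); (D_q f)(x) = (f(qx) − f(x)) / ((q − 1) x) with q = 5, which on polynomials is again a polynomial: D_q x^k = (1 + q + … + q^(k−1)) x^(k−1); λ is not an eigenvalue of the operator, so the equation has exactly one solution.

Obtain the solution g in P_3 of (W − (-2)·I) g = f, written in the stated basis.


the image equals g(x) = (1/5)x^3 - (53/40)x^2 + (217/60)x - 217/60

write g with unknown coordinates in the stated basis and equate coefficients in (W − (-2)·I) g = f
solving from the highest basis element down gives g = (1/5)x^3 - (53/40)x^2 + (217/60)x - 217/60
check: W g = (3/5)x^3 + (83/20)x^2 - (419/60)x + 217/30
so W g − (-2)·g = x^3 + (3/2)x^2 + (1/4)x = f ✓


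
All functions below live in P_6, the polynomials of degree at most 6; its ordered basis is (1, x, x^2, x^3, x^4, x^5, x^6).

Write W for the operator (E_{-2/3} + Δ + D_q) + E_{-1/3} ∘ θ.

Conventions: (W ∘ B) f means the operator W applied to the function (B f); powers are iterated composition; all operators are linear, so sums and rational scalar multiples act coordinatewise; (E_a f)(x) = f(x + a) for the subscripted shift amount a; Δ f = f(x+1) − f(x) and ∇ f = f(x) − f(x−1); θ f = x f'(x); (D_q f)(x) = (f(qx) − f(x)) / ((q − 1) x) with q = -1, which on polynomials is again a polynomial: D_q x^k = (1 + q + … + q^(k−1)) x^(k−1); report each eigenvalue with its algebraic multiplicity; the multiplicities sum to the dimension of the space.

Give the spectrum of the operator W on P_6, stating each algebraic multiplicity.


image of 1: 1
image of x: 2x + 1
image of x^2: 3x^2 - (2/3)x + 5/3
image of x^3: 4x^3 - x^2 + (16/3)x + 16/27
image of x^4: 5x^4 - 4x^3 + (34/3)x^2 + (20/9)x + 101/81
image of x^5: 6x^5 - (17/3)x^4 + 20x^3 + (140/27)x^2 + (170/27)x + 206/243
image of x^6: 7x^6 - 10x^5 + (95/3)x^4 + (260/27)x^3 + (515/27)x^2 + (410/81)x + 799/729
the matrix is upper triangular; its diagonal is (1, 2, 3, 4, 5, 6, 7)
for a triangular matrix the eigenvalues are the diagonal entries, with algebraic multiplicity their repetition count

λ = 1 (multiplicity 1), λ = 2 (multiplicity 1), λ = 3 (multiplicity 1), λ = 4 (multiplicity 1), λ = 5 (multiplicity 1), λ = 6 (multiplicity 1), λ = 7 (multiplicity 1)


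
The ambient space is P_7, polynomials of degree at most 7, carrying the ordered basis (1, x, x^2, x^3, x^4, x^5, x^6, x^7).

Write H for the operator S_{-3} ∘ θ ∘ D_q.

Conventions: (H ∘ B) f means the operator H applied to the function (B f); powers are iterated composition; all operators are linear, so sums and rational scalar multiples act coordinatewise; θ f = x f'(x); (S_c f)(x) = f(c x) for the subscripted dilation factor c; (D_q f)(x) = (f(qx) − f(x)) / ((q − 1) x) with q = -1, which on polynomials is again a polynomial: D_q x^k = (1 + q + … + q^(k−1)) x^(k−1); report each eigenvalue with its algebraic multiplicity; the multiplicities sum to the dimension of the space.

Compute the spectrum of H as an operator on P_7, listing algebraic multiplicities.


λ = 0 (multiplicity 8)

image of 1: 0
image of x: 0
image of x^2: 0
image of x^3: 18x^2
image of x^4: 0
image of x^5: 324x^4
image of x^6: 0
image of x^7: 4374x^6
the matrix is upper triangular; its diagonal is (0, 0, 0, 0, 0, 0, 0, 0)
for a triangular matrix the eigenvalues are the diagonal entries, with algebraic multiplicity their repetition count


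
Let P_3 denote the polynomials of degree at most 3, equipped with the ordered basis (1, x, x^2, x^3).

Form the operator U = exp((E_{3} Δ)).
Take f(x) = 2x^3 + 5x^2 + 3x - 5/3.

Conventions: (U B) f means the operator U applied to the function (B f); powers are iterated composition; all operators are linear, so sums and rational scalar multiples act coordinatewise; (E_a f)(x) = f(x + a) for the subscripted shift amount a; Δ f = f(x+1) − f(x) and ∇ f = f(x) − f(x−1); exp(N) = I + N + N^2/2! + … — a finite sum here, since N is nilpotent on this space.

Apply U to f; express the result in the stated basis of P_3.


order-1 term: 6x^2 + 52x + 112
order-2 term: 6x + 47
order-3 term: 2
the series for exp((E_{3} Δ)) f terminates at order 3
exp((E_{3} Δ)) f = 2x^3 + 11x^2 + 61x + 478/3

the result is g(x) = 2x^3 + 11x^2 + 61x + 478/3


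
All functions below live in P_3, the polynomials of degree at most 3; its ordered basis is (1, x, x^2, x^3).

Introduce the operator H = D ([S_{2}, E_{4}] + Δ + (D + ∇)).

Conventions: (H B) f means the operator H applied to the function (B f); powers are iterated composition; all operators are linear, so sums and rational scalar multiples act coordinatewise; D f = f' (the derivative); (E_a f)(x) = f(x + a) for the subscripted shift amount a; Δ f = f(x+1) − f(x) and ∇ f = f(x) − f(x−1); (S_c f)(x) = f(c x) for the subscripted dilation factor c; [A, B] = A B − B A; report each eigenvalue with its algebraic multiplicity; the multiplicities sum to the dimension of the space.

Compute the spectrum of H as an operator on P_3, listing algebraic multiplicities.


λ = 0 (multiplicity 4)

image of 1: 0
image of x: 0
image of x^2: -10
image of x^3: -78x - 288
the matrix is upper triangular; its diagonal is (0, 0, 0, 0)
for a triangular matrix the eigenvalues are the diagonal entries, with algebraic multiplicity their repetition count


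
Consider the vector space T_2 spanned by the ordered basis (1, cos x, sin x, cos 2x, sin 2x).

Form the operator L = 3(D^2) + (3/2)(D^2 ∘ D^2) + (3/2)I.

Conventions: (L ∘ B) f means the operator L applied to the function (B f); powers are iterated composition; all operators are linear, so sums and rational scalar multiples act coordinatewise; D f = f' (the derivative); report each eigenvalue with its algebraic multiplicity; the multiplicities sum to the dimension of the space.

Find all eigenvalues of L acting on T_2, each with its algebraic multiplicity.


image of 1: 3/2
image of cos x: 0
image of sin x: 0
image of cos 2x: (27/2)cos 2x
image of sin 2x: (27/2)sin 2x
the matrix is diagonal; its diagonal is (3/2, 0, 0, 27/2, 27/2)
for a triangular matrix the eigenvalues are the diagonal entries, with algebraic multiplicity their repetition count

λ = 0 (multiplicity 2), λ = 3/2 (multiplicity 1), λ = 27/2 (multiplicity 2)
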